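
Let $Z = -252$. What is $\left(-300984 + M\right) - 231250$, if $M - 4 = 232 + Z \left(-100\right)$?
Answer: $-506798$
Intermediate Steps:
$M = 25436$ ($M = 4 + \left(232 - -25200\right) = 4 + \left(232 + 25200\right) = 4 + 25432 = 25436$)
$\left(-300984 + M\right) - 231250 = \left(-300984 + 25436\right) - 231250 = -275548 - 231250 = -506798$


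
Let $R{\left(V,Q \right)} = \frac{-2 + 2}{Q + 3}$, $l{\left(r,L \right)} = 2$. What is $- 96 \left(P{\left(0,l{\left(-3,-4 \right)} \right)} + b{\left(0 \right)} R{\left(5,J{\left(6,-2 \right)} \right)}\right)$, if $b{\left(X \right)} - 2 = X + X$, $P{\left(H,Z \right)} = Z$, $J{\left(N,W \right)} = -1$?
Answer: $-192$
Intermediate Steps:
$R{\left(V,Q \right)} = 0$ ($R{\left(V,Q \right)} = \frac{0}{3 + Q} = 0$)
$b{\left(X \right)} = 2 + 2 X$ ($b{\left(X \right)} = 2 + \left(X + X\right) = 2 + 2 X$)
$- 96 \left(P{\left(0,l{\left(-3,-4 \right)} \right)} + b{\left(0 \right)} R{\left(5,J{\left(6,-2 \right)} \right)}\right) = - 96 \left(2 + \left(2 + 2 \cdot 0\right) 0\right) = - 96 \left(2 + \left(2 + 0\right) 0\right) = - 96 \left(2 + 2 \cdot 0\right) = - 96 \left(2 + 0\right) = \left(-96\right) 2 = -192$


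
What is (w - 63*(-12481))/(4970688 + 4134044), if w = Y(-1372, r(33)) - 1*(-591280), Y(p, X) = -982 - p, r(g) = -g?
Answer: 1377973/9104732 ≈ 0.15135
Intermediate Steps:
w = 591670 (w = (-982 - 1*(-1372)) - 1*(-591280) = (-982 + 1372) + 591280 = 390 + 591280 = 591670)
(w - 63*(-12481))/(4970688 + 4134044) = (591670 - 63*(-12481))/(4970688 + 4134044) = (591670 + 786303)/9104732 = 1377973*(1/9104732) = 1377973/9104732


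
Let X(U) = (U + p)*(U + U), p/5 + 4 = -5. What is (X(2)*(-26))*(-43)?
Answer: -192296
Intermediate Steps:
p = -45 (p = -20 + 5*(-5) = -20 - 25 = -45)
X(U) = 2*U*(-45 + U) (X(U) = (U - 45)*(U + U) = (-45 + U)*(2*U) = 2*U*(-45 + U))
(X(2)*(-26))*(-43) = ((2*2*(-45 + 2))*(-26))*(-43) = ((2*2*(-43))*(-26))*(-43) = -172*(-26)*(-43) = 4472*(-43) = -192296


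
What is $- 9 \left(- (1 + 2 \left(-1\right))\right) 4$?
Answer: $-36$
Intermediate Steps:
$- 9 \left(- (1 + 2 \left(-1\right))\right) 4 = - 9 \left(- (1 - 2)\right) 4 = - 9 \left(\left(-1\right) \left(-1\right)\right) 4 = \left(-9\right) 1 \cdot 4 = \left(-9\right) 4 = -36$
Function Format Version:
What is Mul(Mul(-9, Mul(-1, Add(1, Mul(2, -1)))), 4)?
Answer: -36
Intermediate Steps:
Mul(Mul(-9, Mul(-1, Add(1, Mul(2, -1)))), 4) = Mul(Mul(-9, Mul(-1, Add(1, -2))), 4) = Mul(Mul(-9, Mul(-1, -1)), 4) = Mul(Mul(-9, 1), 4) = Mul(-9, 4) = -36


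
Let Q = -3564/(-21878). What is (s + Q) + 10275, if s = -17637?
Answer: -80531136/10939 ≈ -7361.8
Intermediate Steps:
Q = 1782/10939 (Q = -3564*(-1/21878) = 1782/10939 ≈ 0.16290)
(s + Q) + 10275 = (-17637 + 1782/10939) + 10275 = -192929361/10939 + 10275 = -80531136/10939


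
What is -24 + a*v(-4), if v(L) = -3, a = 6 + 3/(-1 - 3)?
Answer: -159/4 ≈ -39.750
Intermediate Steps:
a = 21/4 (a = 6 + 3/(-4) = 6 + 3*(-¼) = 6 - ¾ = 21/4 ≈ 5.2500)
-24 + a*v(-4) = -24 + (21/4)*(-3) = -24 - 63/4 = -159/4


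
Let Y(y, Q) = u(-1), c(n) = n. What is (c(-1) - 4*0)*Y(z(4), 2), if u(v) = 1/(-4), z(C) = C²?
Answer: ¼ ≈ 0.25000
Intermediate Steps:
u(v) = -¼
Y(y, Q) = -¼
(c(-1) - 4*0)*Y(z(4), 2) = (-1 - 4*0)*(-¼) = (-1 + 0)*(-¼) = -1*(-¼) = ¼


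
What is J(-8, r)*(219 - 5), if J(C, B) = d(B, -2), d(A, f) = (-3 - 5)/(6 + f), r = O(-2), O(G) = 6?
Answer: -428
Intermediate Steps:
r = 6
d(A, f) = -8/(6 + f)
J(C, B) = -2 (J(C, B) = -8/(6 - 2) = -8/4 = -8*¼ = -2)
J(-8, r)*(219 - 5) = -2*(219 - 5) = -2*214 = -428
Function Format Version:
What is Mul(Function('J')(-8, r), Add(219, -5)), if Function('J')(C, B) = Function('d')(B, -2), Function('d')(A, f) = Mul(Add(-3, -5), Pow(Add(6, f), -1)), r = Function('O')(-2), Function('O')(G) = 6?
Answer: -428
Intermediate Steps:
r = 6
Function('d')(A, f) = Mul(-8, Pow(Add(6, f), -1))
Function('J')(C, B) = -2 (Function('J')(C, B) = Mul(-8, Pow(Add(6, -2), -1)) = Mul(-8, Pow(4, -1)) = Mul(-8, Rational(1, 4)) = -2)
Mul(Function('J')(-8, r), Add(219, -5)) = Mul(-2, Add(219, -5)) = Mul(-2, 214) = -428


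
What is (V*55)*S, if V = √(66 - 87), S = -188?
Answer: -10340*I*√21 ≈ -47384.0*I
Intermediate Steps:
V = I*√21 (V = √(-21) = I*√21 ≈ 4.5826*I)
(V*55)*S = ((I*√21)*55)*(-188) = (55*I*√21)*(-188) = -10340*I*√21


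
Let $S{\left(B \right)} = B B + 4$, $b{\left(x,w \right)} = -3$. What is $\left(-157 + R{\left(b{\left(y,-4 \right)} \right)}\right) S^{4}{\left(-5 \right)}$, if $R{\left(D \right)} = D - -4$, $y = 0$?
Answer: $-110335836$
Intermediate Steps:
$R{\left(D \right)} = 4 + D$ ($R{\left(D \right)} = D + 4 = 4 + D$)
$S{\left(B \right)} = 4 + B^{2}$ ($S{\left(B \right)} = B^{2} + 4 = 4 + B^{2}$)
$\left(-157 + R{\left(b{\left(y,-4 \right)} \right)}\right) S^{4}{\left(-5 \right)} = \left(-157 + \left(4 - 3\right)\right) \left(4 + \left(-5\right)^{2}\right)^{4} = \left(-157 + 1\right) \left(4 + 25\right)^{4} = - 156 \cdot 29^{4} = \left(-156\right) 707281 = -110335836$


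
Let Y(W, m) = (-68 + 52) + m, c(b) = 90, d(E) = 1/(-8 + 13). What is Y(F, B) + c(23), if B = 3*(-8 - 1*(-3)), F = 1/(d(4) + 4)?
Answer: 59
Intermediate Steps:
d(E) = ⅕ (d(E) = 1/5 = ⅕)
F = 5/21 (F = 1/(⅕ + 4) = 1/(21/5) = 5/21 ≈ 0.23810)
B = -15 (B = 3*(-8 + 3) = 3*(-5) = -15)
Y(W, m) = -16 + m
Y(F, B) + c(23) = (-16 - 15) + 90 = -31 + 90 = 59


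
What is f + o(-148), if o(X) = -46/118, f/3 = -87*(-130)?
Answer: 2001847/59 ≈ 33930.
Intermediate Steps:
f = 33930 (f = 3*(-87*(-130)) = 3*11310 = 33930)
o(X) = -23/59 (o(X) = -46*1/118 = -23/59)
f + o(-148) = 33930 - 23/59 = 2001847/59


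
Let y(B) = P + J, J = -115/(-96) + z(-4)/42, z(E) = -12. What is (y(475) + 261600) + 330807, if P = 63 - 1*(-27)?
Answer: 398158597/672 ≈ 5.9250e+5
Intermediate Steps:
P = 90 (P = 63 + 27 = 90)
J = 613/672 (J = -115/(-96) - 12/42 = -115*(-1/96) - 12*1/42 = 115/96 - 2/7 = 613/672 ≈ 0.91220)
y(B) = 61093/672 (y(B) = 90 + 613/672 = 61093/672)
(y(475) + 261600) + 330807 = (61093/672 + 261600) + 330807 = 175856293/672 + 330807 = 398158597/672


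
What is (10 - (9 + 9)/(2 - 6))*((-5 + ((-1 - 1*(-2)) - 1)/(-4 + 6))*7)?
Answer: -1015/2 ≈ -507.50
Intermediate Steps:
(10 - (9 + 9)/(2 - 6))*((-5 + ((-1 - 1*(-2)) - 1)/(-4 + 6))*7) = (10 - 18/(-4))*((-5 + ((-1 + 2) - 1)/2)*7) = (10 - 18*(-1)/4)*((-5 + (1 - 1)*(½))*7) = (10 - 1*(-9/2))*((-5 + 0*(½))*7) = (10 + 9/2)*((-5 + 0)*7) = 29*(-5*7)/2 = (29/2)*(-35) = -1015/2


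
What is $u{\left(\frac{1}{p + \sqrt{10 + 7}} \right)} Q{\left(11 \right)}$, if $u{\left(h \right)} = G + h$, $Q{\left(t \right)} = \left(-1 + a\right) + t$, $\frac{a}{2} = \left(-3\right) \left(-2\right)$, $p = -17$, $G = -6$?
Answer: $- \frac{1067}{8} - \frac{11 \sqrt{17}}{136} \approx -133.71$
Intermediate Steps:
$a = 12$ ($a = 2 \left(\left(-3\right) \left(-2\right)\right) = 2 \cdot 6 = 12$)
$Q{\left(t \right)} = 11 + t$ ($Q{\left(t \right)} = \left(-1 + 12\right) + t = 11 + t$)
$u{\left(h \right)} = -6 + h$
$u{\left(\frac{1}{p + \sqrt{10 + 7}} \right)} Q{\left(11 \right)} = \left(-6 + \frac{1}{-17 + \sqrt{10 + 7}}\right) \left(11 + 11\right) = \left(-6 + \frac{1}{-17 + \sqrt{17}}\right) 22 = -132 + \frac{22}{-17 + \sqrt{17}}$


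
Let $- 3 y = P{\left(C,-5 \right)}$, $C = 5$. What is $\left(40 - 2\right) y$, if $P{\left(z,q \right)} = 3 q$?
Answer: $190$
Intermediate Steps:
$y = 5$ ($y = - \frac{3 \left(-5\right)}{3} = \left(- \frac{1}{3}\right) \left(-15\right) = 5$)
$\left(40 - 2\right) y = \left(40 - 2\right) 5 = 38 \cdot 5 = 190$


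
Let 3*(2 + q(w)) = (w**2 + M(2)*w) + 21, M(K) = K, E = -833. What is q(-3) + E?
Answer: -827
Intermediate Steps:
q(w) = 5 + w**2/3 + 2*w/3 (q(w) = -2 + ((w**2 + 2*w) + 21)/3 = -2 + (21 + w**2 + 2*w)/3 = -2 + (7 + w**2/3 + 2*w/3) = 5 + w**2/3 + 2*w/3)
q(-3) + E = (5 + (1/3)*(-3)**2 + (2/3)*(-3)) - 833 = (5 + (1/3)*9 - 2) - 833 = (5 + 3 - 2) - 833 = 6 - 833 = -827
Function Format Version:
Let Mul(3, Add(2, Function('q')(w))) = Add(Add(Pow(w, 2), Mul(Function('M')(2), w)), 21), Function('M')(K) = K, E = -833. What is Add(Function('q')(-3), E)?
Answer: -827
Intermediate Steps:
Function('q')(w) = Add(5, Mul(Rational(1, 3), Pow(w, 2)), Mul(Rational(2, 3), w)) (Function('q')(w) = Add(-2, Mul(Rational(1, 3), Add(Add(Pow(w, 2), Mul(2, w)), 21))) = Add(-2, Mul(Rational(1, 3), Add(21, Pow(w, 2), Mul(2, w)))) = Add(-2, Add(7, Mul(Rational(1, 3), Pow(w, 2)), Mul(Rational(2, 3), w))) = Add(5, Mul(Rational(1, 3), Pow(w, 2)), Mul(Rational(2, 3), w)))
Add(Function('q')(-3), E) = Add(Add(5, Mul(Rational(1, 3), Pow(-3, 2)), Mul(Rational(2, 3), -3)), -833) = Add(Add(5, Mul(Rational(1, 3), 9), -2), -833) = Add(Add(5, 3, -2), -833) = Add(6, -833) = -827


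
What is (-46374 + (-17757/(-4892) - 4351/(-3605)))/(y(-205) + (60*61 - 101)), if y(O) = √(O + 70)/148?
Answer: -15937213988670119092/1223238476258234485 + 90770338551693*I*√15/1223238476258234485 ≈ -13.029 + 0.00028739*I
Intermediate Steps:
y(O) = √(70 + O)/148 (y(O) = √(70 + O)*(1/148) = √(70 + O)/148)
(-46374 + (-17757/(-4892) - 4351/(-3605)))/(y(-205) + (60*61 - 101)) = (-46374 + (-17757/(-4892) - 4351/(-3605)))/(√(70 - 205)/148 + (60*61 - 101)) = (-46374 + (-17757*(-1/4892) - 4351*(-1/3605)))/(√(-135)/148 + (3660 - 101)) = (-46374 + (17757/4892 + 4351/3605))/((3*I*√15)/148 + 3559) = (-46374 + 85299077/17635660)/(3*I*√15/148 + 3559) = -817750797763/(17635660*(3559 + 3*I*√15/148))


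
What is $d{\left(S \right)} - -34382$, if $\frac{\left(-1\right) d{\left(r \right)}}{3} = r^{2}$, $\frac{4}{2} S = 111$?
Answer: $\frac{100565}{4} \approx 25141.0$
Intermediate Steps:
$S = \frac{111}{2}$ ($S = \frac{1}{2} \cdot 111 = \frac{111}{2} \approx 55.5$)
$d{\left(r \right)} = - 3 r^{2}$
$d{\left(S \right)} - -34382 = - 3 \left(\frac{111}{2}\right)^{2} - -34382 = \left(-3\right) \frac{12321}{4} + 34382 = - \frac{36963}{4} + 34382 = \frac{100565}{4}$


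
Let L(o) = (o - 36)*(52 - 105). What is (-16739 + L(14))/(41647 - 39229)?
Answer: -5191/806 ≈ -6.4404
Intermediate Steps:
L(o) = 1908 - 53*o (L(o) = (-36 + o)*(-53) = 1908 - 53*o)
(-16739 + L(14))/(41647 - 39229) = (-16739 + (1908 - 53*14))/(41647 - 39229) = (-16739 + (1908 - 742))/2418 = (-16739 + 1166)*(1/2418) = -15573*1/2418 = -5191/806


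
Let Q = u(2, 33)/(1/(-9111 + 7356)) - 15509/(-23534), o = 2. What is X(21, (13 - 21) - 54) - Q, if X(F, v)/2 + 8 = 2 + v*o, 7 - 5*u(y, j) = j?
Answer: -220905633/23534 ≈ -9386.7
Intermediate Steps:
u(y, j) = 7/5 - j/5
X(F, v) = -12 + 4*v (X(F, v) = -16 + 2*(2 + v*2) = -16 + 2*(2 + 2*v) = -16 + (4 + 4*v) = -12 + 4*v)
Q = 214786793/23534 (Q = (7/5 - ⅕*33)/(1/(-9111 + 7356)) - 15509/(-23534) = (7/5 - 33/5)/(1/(-1755)) - 15509*(-1/23534) = -26/(5*(-1/1755)) + 15509/23534 = -26/5*(-1755) + 15509/23534 = 9126 + 15509/23534 = 214786793/23534 ≈ 9126.7)
X(21, (13 - 21) - 54) - Q = (-12 + 4*((13 - 21) - 54)) - 1*214786793/23534 = (-12 + 4*(-8 - 54)) - 214786793/23534 = (-12 + 4*(-62)) - 214786793/23534 = (-12 - 248) - 214786793/23534 = -260 - 214786793/23534 = -220905633/23534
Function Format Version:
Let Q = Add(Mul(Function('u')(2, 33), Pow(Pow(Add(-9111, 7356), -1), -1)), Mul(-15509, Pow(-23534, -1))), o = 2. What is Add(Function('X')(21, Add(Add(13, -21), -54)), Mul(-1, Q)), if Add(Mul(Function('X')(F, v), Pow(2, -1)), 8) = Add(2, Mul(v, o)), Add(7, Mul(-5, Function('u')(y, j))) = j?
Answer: Rational(-220905633, 23534) ≈ -9386.7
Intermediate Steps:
Function('u')(y, j) = Add(Rational(7, 5), Mul(Rational(-1, 5), j))
Function('X')(F, v) = Add(-12, Mul(4, v)) (Function('X')(F, v) = Add(-16, Mul(2, Add(2, Mul(v, 2)))) = Add(-16, Mul(2, Add(2, Mul(2, v)))) = Add(-16, Add(4, Mul(4, v))) = Add(-12, Mul(4, v)))
Q = Rational(214786793, 23534) (Q = Add(Mul(Add(Rational(7, 5), Mul(Rational(-1, 5), 33)), Pow(Pow(Add(-9111, 7356), -1), -1)), Mul(-15509, Pow(-23534, -1))) = Add(Mul(Add(Rational(7, 5), Rational(-33, 5)), Pow(Pow(-1755, -1), -1)), Mul(-15509, Rational(-1, 23534))) = Add(Mul(Rational(-26, 5), Pow(Rational(-1, 1755), -1)), Rational(15509, 23534)) = Add(Mul(Rational(-26, 5), -1755), Rational(15509, 23534)) = Add(9126, Rational(15509, 23534)) = Rational(214786793, 23534) ≈ 9126.7)
Add(Function('X')(21, Add(Add(13, -21), -54)), Mul(-1, Q)) = Add(Add(-12, Mul(4, Add(Add(13, -21), -54))), Mul(-1, Rational(214786793, 23534))) = Add(Add(-12, Mul(4, Add(-8, -54))), Rational(-214786793, 23534)) = Add(Add(-12, Mul(4, -62)), Rational(-214786793, 23534)) = Add(Add(-12, -248), Rational(-214786793, 23534)) = Add(-260, Rational(-214786793, 23534)) = Rational(-220905633, 23534)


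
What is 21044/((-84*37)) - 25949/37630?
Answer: -218133803/29238510 ≈ -7.4605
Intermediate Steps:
21044/((-84*37)) - 25949/37630 = 21044/(-3108) - 25949*1/37630 = 21044*(-1/3108) - 25949/37630 = -5261/777 - 25949/37630 = -218133803/29238510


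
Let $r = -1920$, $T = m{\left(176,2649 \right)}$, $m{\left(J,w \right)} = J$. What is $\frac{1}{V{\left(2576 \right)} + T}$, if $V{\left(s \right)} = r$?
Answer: $- \frac{1}{1744} \approx -0.00057339$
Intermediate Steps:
$T = 176$
$V{\left(s \right)} = -1920$
$\frac{1}{V{\left(2576 \right)} + T} = \frac{1}{-1920 + 176} = \frac{1}{-1744} = - \frac{1}{1744}$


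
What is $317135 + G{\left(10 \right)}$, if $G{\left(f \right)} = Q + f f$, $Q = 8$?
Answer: $317243$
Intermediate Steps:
$G{\left(f \right)} = 8 + f^{2}$ ($G{\left(f \right)} = 8 + f f = 8 + f^{2}$)
$317135 + G{\left(10 \right)} = 317135 + \left(8 + 10^{2}\right) = 317135 + \left(8 + 100\right) = 317135 + 108 = 317243$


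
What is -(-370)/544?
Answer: 185/272 ≈ 0.68015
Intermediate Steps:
-(-370)/544 = -1*(-185/272) = 185/272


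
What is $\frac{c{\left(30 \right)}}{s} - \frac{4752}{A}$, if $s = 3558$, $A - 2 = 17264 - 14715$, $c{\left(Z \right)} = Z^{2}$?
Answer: $- \frac{2435286}{1512743} \approx -1.6098$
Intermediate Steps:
$A = 2551$ ($A = 2 + \left(17264 - 14715\right) = 2 + 2549 = 2551$)
$\frac{c{\left(30 \right)}}{s} - \frac{4752}{A} = \frac{30^{2}}{3558} - \frac{4752}{2551} = 900 \cdot \frac{1}{3558} - \frac{4752}{2551} = \frac{150}{593} - \frac{4752}{2551} = - \frac{2435286}{1512743}$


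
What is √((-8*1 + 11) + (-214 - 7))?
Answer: I*√218 ≈ 14.765*I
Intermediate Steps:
√((-8*1 + 11) + (-214 - 7)) = √((-8 + 11) - 221) = √(3 - 221) = √(-218) = I*√218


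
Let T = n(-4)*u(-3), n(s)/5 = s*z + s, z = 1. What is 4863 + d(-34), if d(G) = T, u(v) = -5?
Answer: 5063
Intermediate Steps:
n(s) = 10*s (n(s) = 5*(s*1 + s) = 5*(s + s) = 5*(2*s) = 10*s)
T = 200 (T = (10*(-4))*(-5) = -40*(-5) = 200)
d(G) = 200
4863 + d(-34) = 4863 + 200 = 5063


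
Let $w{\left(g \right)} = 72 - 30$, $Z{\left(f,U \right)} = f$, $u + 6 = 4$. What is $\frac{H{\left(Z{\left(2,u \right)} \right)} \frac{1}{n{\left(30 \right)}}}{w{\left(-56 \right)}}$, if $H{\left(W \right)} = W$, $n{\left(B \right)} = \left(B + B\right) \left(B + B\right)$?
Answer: $\frac{1}{75600} \approx 1.3228 \cdot 10^{-5}$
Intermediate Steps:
$u = -2$ ($u = -6 + 4 = -2$)
$n{\left(B \right)} = 4 B^{2}$ ($n{\left(B \right)} = 2 B 2 B = 4 B^{2}$)
$w{\left(g \right)} = 42$
$\frac{H{\left(Z{\left(2,u \right)} \right)} \frac{1}{n{\left(30 \right)}}}{w{\left(-56 \right)}} = \frac{2 \frac{1}{4 \cdot 30^{2}}}{42} = \frac{2}{4 \cdot 900} \cdot \frac{1}{42} = \frac{2}{3600} \cdot \frac{1}{42} = 2 \cdot \frac{1}{3600} \cdot \frac{1}{42} = \frac{1}{1800} \cdot \frac{1}{42} = \frac{1}{75600}$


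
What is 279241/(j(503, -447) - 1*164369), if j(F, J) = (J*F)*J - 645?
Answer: 279241/100338913 ≈ 0.0027830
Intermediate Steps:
j(F, J) = -645 + F*J² (j(F, J) = (F*J)*J - 645 = F*J² - 645 = -645 + F*J²)
279241/(j(503, -447) - 1*164369) = 279241/((-645 + 503*(-447)²) - 1*164369) = 279241/((-645 + 503*199809) - 164369) = 279241/((-645 + 100503927) - 164369) = 279241/(100503282 - 164369) = 279241/100338913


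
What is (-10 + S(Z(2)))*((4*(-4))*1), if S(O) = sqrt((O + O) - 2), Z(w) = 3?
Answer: 128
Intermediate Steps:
S(O) = sqrt(-2 + 2*O) (S(O) = sqrt(2*O - 2) = sqrt(-2 + 2*O))
(-10 + S(Z(2)))*((4*(-4))*1) = (-10 + sqrt(-2 + 2*3))*((4*(-4))*1) = (-10 + sqrt(-2 + 6))*(-16*1) = (-10 + sqrt(4))*(-16) = (-10 + 2)*(-16) = -8*(-16) = 128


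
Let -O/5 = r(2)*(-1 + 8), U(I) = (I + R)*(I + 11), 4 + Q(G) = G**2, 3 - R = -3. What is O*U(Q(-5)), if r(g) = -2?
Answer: 60480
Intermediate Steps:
R = 6 (R = 3 - 1*(-3) = 3 + 3 = 6)
Q(G) = -4 + G**2
U(I) = (6 + I)*(11 + I) (U(I) = (I + 6)*(I + 11) = (6 + I)*(11 + I))
O = 70 (O = -(-10)*(-1 + 8) = -(-10)*7 = -5*(-14) = 70)
O*U(Q(-5)) = 70*(66 + (-4 + (-5)**2)**2 + 17*(-4 + (-5)**2)) = 70*(66 + (-4 + 25)**2 + 17*(-4 + 25)) = 70*(66 + 21**2 + 17*21) = 70*(66 + 441 + 357) = 70*864 = 60480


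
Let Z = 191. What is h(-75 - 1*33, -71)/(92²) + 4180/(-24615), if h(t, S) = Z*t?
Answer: -27156887/10417068 ≈ -2.6070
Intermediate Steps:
h(t, S) = 191*t
h(-75 - 1*33, -71)/(92²) + 4180/(-24615) = (191*(-75 - 1*33))/(92²) + 4180/(-24615) = (191*(-75 - 33))/8464 + 4180*(-1/24615) = (191*(-108))*(1/8464) - 836/4923 = -20628*1/8464 - 836/4923 = -5157/2116 - 836/4923 = -27156887/10417068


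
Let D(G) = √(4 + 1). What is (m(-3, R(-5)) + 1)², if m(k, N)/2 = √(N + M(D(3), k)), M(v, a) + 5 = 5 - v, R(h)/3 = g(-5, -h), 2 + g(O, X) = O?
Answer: (1 + 2*I*√(21 + √5))² ≈ -91.944 + 19.282*I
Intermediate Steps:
g(O, X) = -2 + O
R(h) = -21 (R(h) = 3*(-2 - 5) = 3*(-7) = -21)
D(G) = √5
M(v, a) = -v (M(v, a) = -5 + (5 - v) = -v)
m(k, N) = 2*√(N - √5)
(m(-3, R(-5)) + 1)² = (2*√(-21 - √5) + 1)² = (1 + 2*√(-21 - √5))²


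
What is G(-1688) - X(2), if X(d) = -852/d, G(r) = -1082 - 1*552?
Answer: -1208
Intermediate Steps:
G(r) = -1634 (G(r) = -1082 - 552 = -1634)
G(-1688) - X(2) = -1634 - (-852)/2 = -1634 - 1*(-426) = -1634 + 426 = -1208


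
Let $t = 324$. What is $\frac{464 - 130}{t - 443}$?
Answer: $- \frac{334}{119} \approx -2.8067$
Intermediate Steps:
$\frac{464 - 130}{t - 443} = \frac{464 - 130}{324 - 443} = \frac{334}{-119} = 334 \left(- \frac{1}{119}\right) = - \frac{334}{119}$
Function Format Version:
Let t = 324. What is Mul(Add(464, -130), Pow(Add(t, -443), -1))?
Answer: Rational(-334, 119) ≈ -2.8067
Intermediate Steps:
Mul(Add(464, -130), Pow(Add(t, -443), -1)) = Mul(Add(464, -130), Pow(Add(324, -443), -1)) = Mul(334, Pow(-119, -1)) = Mul(334, Rational(-1, 119)) = Rational(-334, 119)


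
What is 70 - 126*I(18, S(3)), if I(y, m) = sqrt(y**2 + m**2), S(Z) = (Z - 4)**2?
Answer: 70 - 630*sqrt(13) ≈ -2201.5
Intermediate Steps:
S(Z) = (-4 + Z)**2
I(y, m) = sqrt(m**2 + y**2)
70 - 126*I(18, S(3)) = 70 - 126*sqrt(((-4 + 3)**2)**2 + 18**2) = 70 - 126*sqrt(((-1)**2)**2 + 324) = 70 - 126*sqrt(1**2 + 324) = 70 - 126*sqrt(1 + 324) = 70 - 630*sqrt(13)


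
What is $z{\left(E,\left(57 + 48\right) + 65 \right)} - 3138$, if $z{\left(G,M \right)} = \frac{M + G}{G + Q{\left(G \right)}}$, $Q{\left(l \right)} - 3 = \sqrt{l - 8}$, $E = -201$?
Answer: $- \frac{11242896}{3583} + \frac{31 i \sqrt{209}}{39413} \approx -3137.8 + 0.011371 i$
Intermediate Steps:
$Q{\left(l \right)} = 3 + \sqrt{-8 + l}$ ($Q{\left(l \right)} = 3 + \sqrt{l - 8} = 3 + \sqrt{-8 + l}$)
$z{\left(G,M \right)} = \frac{G + M}{3 + G + \sqrt{-8 + G}}$ ($z{\left(G,M \right)} = \frac{M + G}{G + \left(3 + \sqrt{-8 + G}\right)} = \frac{G + M}{3 + G + \sqrt{-8 + G}}$)
$z{\left(E,\left(57 + 48\right) + 65 \right)} - 3138 = \frac{-201 + \left(\left(57 + 48\right) + 65\right)}{3 - 201 + \sqrt{-8 - 201}} - 3138 = \frac{-201 + \left(105 + 65\right)}{3 - 201 + \sqrt{-209}} - 3138 = \frac{-201 + 170}{3 - 201 + i \sqrt{209}} - 3138 = \frac{1}{-198 + i \sqrt{209}} \left(-31\right) - 3138 = - \frac{31}{-198 + i \sqrt{209}} - 3138 = -3138 - \frac{31}{-198 + i \sqrt{209}}$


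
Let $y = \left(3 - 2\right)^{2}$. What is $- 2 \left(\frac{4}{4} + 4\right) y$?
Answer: $-10$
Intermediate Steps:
$y = 1$ ($y = 1^{2} = 1$)
$- 2 \left(\frac{4}{4} + 4\right) y = - 2 \left(\frac{4}{4} + 4\right) 1 = - 2 \left(4 \cdot \frac{1}{4} + 4\right) 1 = - 2 \left(1 + 4\right) 1 = \left(-2\right) 5 \cdot 1 = \left(-10\right) 1 = -10$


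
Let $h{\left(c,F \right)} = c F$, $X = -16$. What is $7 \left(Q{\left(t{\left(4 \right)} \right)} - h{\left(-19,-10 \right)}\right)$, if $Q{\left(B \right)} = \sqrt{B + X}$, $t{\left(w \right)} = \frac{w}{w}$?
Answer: $-1330 + 7 i \sqrt{15} \approx -1330.0 + 27.111 i$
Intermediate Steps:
$t{\left(w \right)} = 1$
$Q{\left(B \right)} = \sqrt{-16 + B}$ ($Q{\left(B \right)} = \sqrt{B - 16} = \sqrt{-16 + B}$)
$h{\left(c,F \right)} = F c$
$7 \left(Q{\left(t{\left(4 \right)} \right)} - h{\left(-19,-10 \right)}\right) = 7 \left(\sqrt{-16 + 1} - \left(-10\right) \left(-19\right)\right) = 7 \left(\sqrt{-15} - 190\right) = 7 \left(i \sqrt{15} - 190\right) = 7 \left(-190 + i \sqrt{15}\right) = -1330 + 7 i \sqrt{15}$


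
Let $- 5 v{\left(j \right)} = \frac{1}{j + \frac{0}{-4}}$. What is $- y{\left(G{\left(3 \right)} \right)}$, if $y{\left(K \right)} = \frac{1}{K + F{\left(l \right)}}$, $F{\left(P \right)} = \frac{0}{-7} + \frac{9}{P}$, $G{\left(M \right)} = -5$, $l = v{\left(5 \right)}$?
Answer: $\frac{1}{230} \approx 0.0043478$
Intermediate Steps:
$v{\left(j \right)} = - \frac{1}{5 j}$ ($v{\left(j \right)} = - \frac{1}{5 \left(j + \frac{0}{-4}\right)} = - \frac{1}{5 \left(j + 0 \left(- \frac{1}{4}\right)\right)} = - \frac{1}{5 \left(j + 0\right)} = - \frac{1}{5 j}$)
$l = - \frac{1}{25}$ ($l = - \frac{1}{5 \cdot 5} = \left(- \frac{1}{5}\right) \frac{1}{5} = - \frac{1}{25} \approx -0.04$)
$F{\left(P \right)} = \frac{9}{P}$ ($F{\left(P \right)} = 0 \left(- \frac{1}{7}\right) + \frac{9}{P} = 0 + \frac{9}{P} = \frac{9}{P}$)
$y{\left(K \right)} = \frac{1}{-225 + K}$ ($y{\left(K \right)} = \frac{1}{K + \frac{9}{- \frac{1}{25}}} = \frac{1}{K + 9 \left(-25\right)} = \frac{1}{K - 225} = \frac{1}{-225 + K}$)
$- y{\left(G{\left(3 \right)} \right)} = - \frac{1}{-225 - 5} = - \frac{1}{-230} = \left(-1\right) \left(- \frac{1}{230}\right) = \frac{1}{230}$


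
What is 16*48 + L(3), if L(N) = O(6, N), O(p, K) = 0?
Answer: 768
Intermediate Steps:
L(N) = 0
16*48 + L(3) = 16*48 + 0 = 768 + 0 = 768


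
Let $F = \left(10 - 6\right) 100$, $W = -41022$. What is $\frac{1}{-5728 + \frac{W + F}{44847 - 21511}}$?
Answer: $- \frac{11668}{66854615} \approx -0.00017453$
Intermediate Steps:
$F = 400$ ($F = 4 \cdot 100 = 400$)
$\frac{1}{-5728 + \frac{W + F}{44847 - 21511}} = \frac{1}{-5728 + \frac{-41022 + 400}{44847 - 21511}} = \frac{1}{-5728 - \frac{40622}{23336}} = \frac{1}{-5728 - \frac{20311}{11668}} = \frac{1}{- \frac{66854615}{11668}} = - \frac{11668}{66854615}$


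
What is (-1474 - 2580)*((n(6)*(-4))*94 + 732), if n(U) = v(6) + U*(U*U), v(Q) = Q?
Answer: 335427960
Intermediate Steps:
n(U) = 6 + U³ (n(U) = 6 + U*(U*U) = 6 + U*U² = 6 + U³)
(-1474 - 2580)*((n(6)*(-4))*94 + 732) = (-1474 - 2580)*(((6 + 6³)*(-4))*94 + 732) = -4054*(((6 + 216)*(-4))*94 + 732) = -4054*((222*(-4))*94 + 732) = -4054*(-888*94 + 732) = -4054*(-83472 + 732) = -4054*(-82740) = 335427960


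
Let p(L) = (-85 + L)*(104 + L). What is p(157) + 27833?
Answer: 46625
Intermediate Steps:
p(157) + 27833 = (-8840 + 157**2 + 19*157) + 27833 = (-8840 + 24649 + 2983) + 27833 = 18792 + 27833 = 46625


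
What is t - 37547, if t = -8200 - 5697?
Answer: -51444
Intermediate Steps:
t = -13897
t - 37547 = -13897 - 37547 = -51444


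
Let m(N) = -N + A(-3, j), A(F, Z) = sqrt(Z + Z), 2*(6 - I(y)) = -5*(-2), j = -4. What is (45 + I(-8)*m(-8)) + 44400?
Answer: 44453 + 2*I*sqrt(2) ≈ 44453.0 + 2.8284*I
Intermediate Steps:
I(y) = 1 (I(y) = 6 - (-5)*(-2)/2 = 6 - 1/2*10 = 6 - 5 = 1)
A(F, Z) = sqrt(2)*sqrt(Z) (A(F, Z) = sqrt(2*Z) = sqrt(2)*sqrt(Z))
m(N) = -N + 2*I*sqrt(2) (m(N) = -N + sqrt(2)*sqrt(-4) = -N + sqrt(2)*(2*I) = -N + 2*I*sqrt(2))
(45 + I(-8)*m(-8)) + 44400 = (45 + 1*(-1*(-8) + 2*I*sqrt(2))) + 44400 = (45 + 1*(8 + 2*I*sqrt(2))) + 44400 = (45 + (8 + 2*I*sqrt(2))) + 44400 = (53 + 2*I*sqrt(2)) + 44400 = 44453 + 2*I*sqrt(2)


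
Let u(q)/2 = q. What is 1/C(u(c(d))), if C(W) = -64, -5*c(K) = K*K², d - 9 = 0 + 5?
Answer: -1/64 ≈ -0.015625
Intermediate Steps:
d = 14 (d = 9 + (0 + 5) = 9 + 5 = 14)
c(K) = -K³/5 (c(K) = -K*K²/5 = -K³/5)
u(q) = 2*q
1/C(u(c(d))) = 1/(-64) = -1/64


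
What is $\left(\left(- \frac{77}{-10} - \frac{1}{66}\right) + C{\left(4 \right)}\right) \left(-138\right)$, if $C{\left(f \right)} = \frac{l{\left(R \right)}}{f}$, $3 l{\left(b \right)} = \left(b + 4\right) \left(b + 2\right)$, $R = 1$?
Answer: $- \frac{135631}{110} \approx -1233.0$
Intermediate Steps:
$l{\left(b \right)} = \frac{\left(2 + b\right) \left(4 + b\right)}{3}$ ($l{\left(b \right)} = \frac{\left(b + 4\right) \left(b + 2\right)}{3} = \frac{\left(4 + b\right) \left(2 + b\right)}{3} = \frac{\left(2 + b\right) \left(4 + b\right)}{3}$)
$C{\left(f \right)} = \frac{5}{f}$ ($C{\left(f \right)} = \frac{\frac{8}{3} + 2 \cdot 1 + \frac{1^{2}}{3}}{f} = \frac{\frac{8}{3} + 2 + \frac{1}{3} \cdot 1}{f} = \frac{\frac{8}{3} + 2 + \frac{1}{3}}{f} = \frac{5}{f}$)
$\left(\left(- \frac{77}{-10} - \frac{1}{66}\right) + C{\left(4 \right)}\right) \left(-138\right) = \left(\left(- \frac{77}{-10} - \frac{1}{66}\right) + \frac{5}{4}\right) \left(-138\right) = \left(\left(\left(-77\right) \left(- \frac{1}{10}\right) - \frac{1}{66}\right) + 5 \cdot \frac{1}{4}\right) \left(-138\right) = \left(\left(\frac{77}{10} - \frac{1}{66}\right) + \frac{5}{4}\right) \left(-138\right) = \left(\frac{1268}{165} + \frac{5}{4}\right) \left(-138\right) = \frac{5897}{660} \left(-138\right) = - \frac{135631}{110}$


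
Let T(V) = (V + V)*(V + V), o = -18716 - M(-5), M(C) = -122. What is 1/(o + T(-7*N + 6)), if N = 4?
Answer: -1/16658 ≈ -6.0031e-5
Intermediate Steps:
o = -18594 (o = -18716 - 1*(-122) = -18716 + 122 = -18594)
T(V) = 4*V**2 (T(V) = (2*V)*(2*V) = 4*V**2)
1/(o + T(-7*N + 6)) = 1/(-18594 + 4*(-7*4 + 6)**2) = 1/(-18594 + 4*(-28 + 6)**2) = 1/(-18594 + 4*(-22)**2) = 1/(-18594 + 4*484) = 1/(-18594 + 1936) = 1/(-16658) = -1/16658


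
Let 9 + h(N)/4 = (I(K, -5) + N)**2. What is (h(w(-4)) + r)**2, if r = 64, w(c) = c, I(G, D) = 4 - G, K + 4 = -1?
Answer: 16384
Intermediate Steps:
K = -5 (K = -4 - 1 = -5)
h(N) = -36 + 4*(9 + N)**2 (h(N) = -36 + 4*((4 - 1*(-5)) + N)**2 = -36 + 4*((4 + 5) + N)**2 = -36 + 4*(9 + N)**2)
(h(w(-4)) + r)**2 = ((-36 + 4*(9 - 4)**2) + 64)**2 = ((-36 + 4*5**2) + 64)**2 = ((-36 + 4*25) + 64)**2 = ((-36 + 100) + 64)**2 = (64 + 64)**2 = 128**2 = 16384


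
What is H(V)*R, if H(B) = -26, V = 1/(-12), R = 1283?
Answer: -33358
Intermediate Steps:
V = -1/12 ≈ -0.083333
H(V)*R = -26*1283 = -33358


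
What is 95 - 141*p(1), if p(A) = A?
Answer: -46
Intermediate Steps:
95 - 141*p(1) = 95 - 141*1 = 95 - 141 = -46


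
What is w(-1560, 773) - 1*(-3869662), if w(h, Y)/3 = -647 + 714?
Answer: 3869863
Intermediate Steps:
w(h, Y) = 201 (w(h, Y) = 3*(-647 + 714) = 3*67 = 201)
w(-1560, 773) - 1*(-3869662) = 201 - 1*(-3869662) = 201 + 3869662 = 3869863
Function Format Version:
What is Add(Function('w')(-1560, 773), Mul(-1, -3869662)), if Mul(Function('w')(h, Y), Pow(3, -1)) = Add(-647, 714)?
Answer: 3869863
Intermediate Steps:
Function('w')(h, Y) = 201 (Function('w')(h, Y) = Mul(3, Add(-647, 714)) = Mul(3, 67) = 201)
Add(Function('w')(-1560, 773), Mul(-1, -3869662)) = Add(201, Mul(-1, -3869662)) = Add(201, 3869662) = 3869863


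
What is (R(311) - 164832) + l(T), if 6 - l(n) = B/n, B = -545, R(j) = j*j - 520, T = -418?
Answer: -28685795/418 ≈ -68626.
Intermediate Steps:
R(j) = -520 + j² (R(j) = j² - 520 = -520 + j²)
l(n) = 6 + 545/n (l(n) = 6 - (-545)/n = 6 + 545/n)
(R(311) - 164832) + l(T) = ((-520 + 311²) - 164832) + (6 + 545/(-418)) = ((-520 + 96721) - 164832) + (6 + 545*(-1/418)) = (96201 - 164832) + (6 - 545/418) = -68631 + 1963/418 = -28685795/418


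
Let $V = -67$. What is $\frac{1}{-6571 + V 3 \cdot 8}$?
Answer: $- \frac{1}{8179} \approx -0.00012226$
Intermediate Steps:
$\frac{1}{-6571 + V 3 \cdot 8} = \frac{1}{-6571 - 67 \cdot 3 \cdot 8} = \frac{1}{-6571 - 1608} = \frac{1}{-8179} = - \frac{1}{8179}$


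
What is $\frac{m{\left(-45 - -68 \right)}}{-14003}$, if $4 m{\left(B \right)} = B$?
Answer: $- \frac{23}{56012} \approx -0.00041063$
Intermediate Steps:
$m{\left(B \right)} = \frac{B}{4}$
$\frac{m{\left(-45 - -68 \right)}}{-14003} = \frac{\frac{1}{4} \left(-45 - -68\right)}{-14003} = \frac{-45 + 68}{4} \left(- \frac{1}{14003}\right) = \frac{1}{4} \cdot 23 \left(- \frac{1}{14003}\right) = \frac{23}{4} \left(- \frac{1}{14003}\right) = - \frac{23}{56012}$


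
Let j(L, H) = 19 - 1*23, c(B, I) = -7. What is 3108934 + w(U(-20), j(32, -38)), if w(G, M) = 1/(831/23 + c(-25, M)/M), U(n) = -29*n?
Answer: 10834635082/3485 ≈ 3.1089e+6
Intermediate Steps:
j(L, H) = -4 (j(L, H) = 19 - 23 = -4)
w(G, M) = 1/(831/23 - 7/M)
3108934 + w(U(-20), j(32, -38)) = 3108934 + 23*(-4)/(-161 + 831*(-4)) = 3108934 + 23*(-4)/(-161 - 3324) = 3108934 + 23*(-4)/(-3485) = 3108934 + 23*(-4)*(-1/3485) = 3108934 + 92/3485 = 10834635082/3485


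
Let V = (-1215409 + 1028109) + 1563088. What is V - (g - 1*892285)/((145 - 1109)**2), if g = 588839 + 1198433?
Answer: 1278513390261/929296 ≈ 1.3758e+6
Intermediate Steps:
g = 1787272
V = 1375788 (V = -187300 + 1563088 = 1375788)
V - (g - 1*892285)/((145 - 1109)**2) = 1375788 - (1787272 - 1*892285)/((145 - 1109)**2) = 1375788 - (1787272 - 892285)/((-964)**2) = 1375788 - 894987/929296 = 1278513390261/929296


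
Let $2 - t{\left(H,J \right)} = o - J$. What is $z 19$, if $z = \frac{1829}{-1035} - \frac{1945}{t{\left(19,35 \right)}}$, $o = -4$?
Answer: $- \frac{39673216}{42435} \approx -934.92$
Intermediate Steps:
$t{\left(H,J \right)} = 6 + J$ ($t{\left(H,J \right)} = 2 - \left(-4 - J\right) = 2 + \left(4 + J\right) = 6 + J$)
$z = - \frac{2088064}{42435}$ ($z = \frac{1829}{-1035} - \frac{1945}{6 + 35} = 1829 \left(- \frac{1}{1035}\right) - \frac{1945}{41} = - \frac{1829}{1035} - \frac{1945}{41} = - \frac{2088064}{42435} \approx -49.206$)
$z 19 = \left(- \frac{2088064}{42435}\right) 19 = - \frac{39673216}{42435}$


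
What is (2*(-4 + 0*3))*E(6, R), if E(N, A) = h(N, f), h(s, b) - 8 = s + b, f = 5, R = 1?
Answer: -152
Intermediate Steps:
h(s, b) = 8 + b + s (h(s, b) = 8 + (s + b) = 8 + (b + s) = 8 + b + s)
E(N, A) = 13 + N (E(N, A) = 8 + 5 + N = 13 + N)
(2*(-4 + 0*3))*E(6, R) = (2*(-4 + 0*3))*(13 + 6) = (2*(-4 + 0))*19 = (2*(-4))*19 = -8*19 = -152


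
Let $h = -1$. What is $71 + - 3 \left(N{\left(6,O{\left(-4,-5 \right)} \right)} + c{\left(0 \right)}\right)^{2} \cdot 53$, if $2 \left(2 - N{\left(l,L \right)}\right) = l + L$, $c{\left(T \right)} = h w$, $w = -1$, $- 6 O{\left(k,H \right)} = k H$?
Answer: $- \frac{1112}{3} \approx -370.67$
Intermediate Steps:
$O{\left(k,H \right)} = - \frac{H k}{6}$ ($O{\left(k,H \right)} = - \frac{k H}{6} = - \frac{H k}{6}$)
$c{\left(T \right)} = 1$ ($c{\left(T \right)} = \left(-1\right) \left(-1\right) = 1$)
$N{\left(l,L \right)} = 2 - \frac{L}{2} - \frac{l}{2}$ ($N{\left(l,L \right)} = 2 - \frac{l + L}{2} = 2 - \frac{L + l}{2} = 2 - \left(\frac{L}{2} + \frac{l}{2}\right) = 2 - \frac{L}{2} - \frac{l}{2}$)
$71 + - 3 \left(N{\left(6,O{\left(-4,-5 \right)} \right)} + c{\left(0 \right)}\right)^{2} \cdot 53 = 71 + - 3 \left(\left(2 - \frac{\left(- \frac{1}{6}\right) \left(-5\right) \left(-4\right)}{2} - 3\right) + 1\right)^{2} \cdot 53 = 71 + - 3 \left(\left(2 - - \frac{5}{3} - 3\right) + 1\right)^{2} \cdot 53 = 71 + - 3 \left(\left(2 + \frac{5}{3} - 3\right) + 1\right)^{2} \cdot 53 = 71 + - 3 \left(\frac{2}{3} + 1\right)^{2} \cdot 53 = 71 + - 3 \left(\frac{5}{3}\right)^{2} \cdot 53 = 71 + \left(-3\right) \frac{25}{9} \cdot 53 = 71 - \frac{1325}{3} = - \frac{1112}{3}$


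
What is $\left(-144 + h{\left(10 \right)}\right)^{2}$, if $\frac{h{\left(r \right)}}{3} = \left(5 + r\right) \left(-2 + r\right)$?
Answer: $46656$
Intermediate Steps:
$h{\left(r \right)} = 3 \left(-2 + r\right) \left(5 + r\right)$ ($h{\left(r \right)} = 3 \left(5 + r\right) \left(-2 + r\right) = 3 \left(-2 + r\right) \left(5 + r\right)$)
$\left(-144 + h{\left(10 \right)}\right)^{2} = \left(-144 + \left(-30 + 3 \cdot 10^{2} + 9 \cdot 10\right)\right)^{2} = \left(-144 + \left(-30 + 3 \cdot 100 + 90\right)\right)^{2} = \left(-144 + \left(-30 + 300 + 90\right)\right)^{2} = \left(-144 + 360\right)^{2} = 216^{2} = 46656$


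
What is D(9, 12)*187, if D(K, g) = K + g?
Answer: 3927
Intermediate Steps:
D(9, 12)*187 = (9 + 12)*187 = 21*187 = 3927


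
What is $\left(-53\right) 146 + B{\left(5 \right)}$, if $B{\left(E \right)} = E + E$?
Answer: $-7728$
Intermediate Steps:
$B{\left(E \right)} = 2 E$
$\left(-53\right) 146 + B{\left(5 \right)} = \left(-53\right) 146 + 2 \cdot 5 = -7738 + 10 = -7728$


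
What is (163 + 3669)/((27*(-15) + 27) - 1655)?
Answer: -3832/2033 ≈ -1.8849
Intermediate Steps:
(163 + 3669)/((27*(-15) + 27) - 1655) = 3832/((-405 + 27) - 1655) = 3832/(-378 - 1655) = 3832/(-2033) = 3832*(-1/2033) = -3832/2033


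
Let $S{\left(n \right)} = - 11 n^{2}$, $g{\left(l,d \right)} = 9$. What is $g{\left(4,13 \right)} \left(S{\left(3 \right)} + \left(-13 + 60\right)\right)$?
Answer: $-468$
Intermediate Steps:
$g{\left(4,13 \right)} \left(S{\left(3 \right)} + \left(-13 + 60\right)\right) = 9 \left(- 11 \cdot 3^{2} + \left(-13 + 60\right)\right) = 9 \left(\left(-11\right) 9 + 47\right) = 9 \left(-99 + 47\right) = 9 \left(-52\right) = -468$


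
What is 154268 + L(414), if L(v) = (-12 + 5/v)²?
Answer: 26465549497/171396 ≈ 1.5441e+5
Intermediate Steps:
154268 + L(414) = 154268 + (-5 + 12*414)²/414² = 154268 + (-5 + 4968)²/171396 = 154268 + (1/171396)*4963² = 154268 + (1/171396)*24631369 = 154268 + 24631369/171396 = 26465549497/171396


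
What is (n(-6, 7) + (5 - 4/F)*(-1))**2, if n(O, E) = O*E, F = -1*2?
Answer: 2401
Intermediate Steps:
F = -2
n(O, E) = E*O
(n(-6, 7) + (5 - 4/F)*(-1))**2 = (7*(-6) + (5 - 4/(-2))*(-1))**2 = (-42 + (5 - 4*(-1/2))*(-1))**2 = (-42 + (5 + 2)*(-1))**2 = (-42 + 7*(-1))**2 = (-42 - 7)**2 = (-49)**2 = 2401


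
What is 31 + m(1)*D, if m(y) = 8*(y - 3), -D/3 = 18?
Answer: 895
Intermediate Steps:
D = -54 (D = -3*18 = -54)
m(y) = -24 + 8*y (m(y) = 8*(-3 + y) = -24 + 8*y)
31 + m(1)*D = 31 + (-24 + 8*1)*(-54) = 31 + (-24 + 8)*(-54) = 31 - 16*(-54) = 31 + 864 = 895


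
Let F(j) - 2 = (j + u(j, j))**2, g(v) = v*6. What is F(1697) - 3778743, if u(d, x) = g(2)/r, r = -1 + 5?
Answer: -888741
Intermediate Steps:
g(v) = 6*v
r = 4
u(d, x) = 3 (u(d, x) = (6*2)/4 = 12*(1/4) = 3)
F(j) = 2 + (3 + j)**2 (F(j) = 2 + (j + 3)**2 = 2 + (3 + j)**2)
F(1697) - 3778743 = (2 + (3 + 1697)**2) - 3778743 = (2 + 1700**2) - 3778743 = (2 + 2890000) - 3778743 = 2890002 - 3778743 = -888741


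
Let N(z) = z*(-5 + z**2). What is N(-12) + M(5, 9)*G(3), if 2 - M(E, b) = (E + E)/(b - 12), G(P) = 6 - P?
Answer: -1652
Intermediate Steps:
M(E, b) = 2 - 2*E/(-12 + b) (M(E, b) = 2 - (E + E)/(b - 12) = 2 - 2*E/(-12 + b))
N(-12) + M(5, 9)*G(3) = -12*(-5 + (-12)**2) + (2*(-12 + 9 - 1*5)/(-12 + 9))*(6 - 1*3) = -12*(-5 + 144) + (2*(-12 + 9 - 5)/(-3))*(6 - 3) = -12*139 + (2*(-1/3)*(-8))*3 = -1668 + (16/3)*3 = -1668 + 16 = -1652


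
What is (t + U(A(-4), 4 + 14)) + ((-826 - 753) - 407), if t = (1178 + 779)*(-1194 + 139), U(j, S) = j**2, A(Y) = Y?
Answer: -2066605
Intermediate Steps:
t = -2064635 (t = 1957*(-1055) = -2064635)
(t + U(A(-4), 4 + 14)) + ((-826 - 753) - 407) = (-2064635 + (-4)**2) + ((-826 - 753) - 407) = (-2064635 + 16) + (-1579 - 407) = -2064619 - 1986 = -2066605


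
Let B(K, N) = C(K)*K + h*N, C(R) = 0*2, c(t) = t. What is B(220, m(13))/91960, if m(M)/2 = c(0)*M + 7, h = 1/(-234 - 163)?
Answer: -7/18254060 ≈ -3.8348e-7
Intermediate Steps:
C(R) = 0
h = -1/397 (h = 1/(-397) = -1/397 ≈ -0.0025189)
m(M) = 14 (m(M) = 2*(0*M + 7) = 2*(0 + 7) = 2*7 = 14)
B(K, N) = -N/397 (B(K, N) = 0*K - N/397 = 0 - N/397 = -N/397)
B(220, m(13))/91960 = -1/397*14/91960 = -14/397*1/91960 = -7/18254060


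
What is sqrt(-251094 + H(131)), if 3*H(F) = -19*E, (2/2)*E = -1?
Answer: I*sqrt(2259789)/3 ≈ 501.09*I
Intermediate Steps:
E = -1
H(F) = 19/3 (H(F) = (-19*(-1))/3 = (1/3)*19 = 19/3)
sqrt(-251094 + H(131)) = sqrt(-251094 + 19/3) = sqrt(-753263/3) = I*sqrt(2259789)/3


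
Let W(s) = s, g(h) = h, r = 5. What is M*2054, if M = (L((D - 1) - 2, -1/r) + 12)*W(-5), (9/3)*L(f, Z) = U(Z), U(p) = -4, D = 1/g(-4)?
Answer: -328640/3 ≈ -1.0955e+5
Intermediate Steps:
D = -¼ (D = 1/(-4) = -¼ ≈ -0.25000)
L(f, Z) = -4/3 (L(f, Z) = (⅓)*(-4) = -4/3)
M = -160/3 (M = (-4/3 + 12)*(-5) = (32/3)*(-5) = -160/3 ≈ -53.333)
M*2054 = -160/3*2054 = -328640/3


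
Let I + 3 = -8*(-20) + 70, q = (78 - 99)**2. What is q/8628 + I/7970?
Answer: 912221/11460860 ≈ 0.079594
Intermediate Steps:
q = 441 (q = (-21)**2 = 441)
I = 227 (I = -3 + (-8*(-20) + 70) = -3 + (160 + 70) = -3 + 230 = 227)
q/8628 + I/7970 = 441/8628 + 227/7970 = 441*(1/8628) + 227*(1/7970) = 147/2876 + 227/7970 = 912221/11460860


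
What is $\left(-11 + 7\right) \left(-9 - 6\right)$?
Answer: $60$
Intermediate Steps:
$\left(-11 + 7\right) \left(-9 - 6\right) = \left(-4\right) \left(-15\right) = 60$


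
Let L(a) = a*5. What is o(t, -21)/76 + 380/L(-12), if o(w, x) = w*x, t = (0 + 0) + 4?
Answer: -424/57 ≈ -7.4386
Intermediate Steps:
L(a) = 5*a
t = 4 (t = 0 + 4 = 4)
o(t, -21)/76 + 380/L(-12) = (4*(-21))/76 + 380/((5*(-12))) = -84*1/76 + 380/(-60) = -21/19 + 380*(-1/60) = -21/19 - 19/3 = -424/57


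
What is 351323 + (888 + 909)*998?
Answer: 2144729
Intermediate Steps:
351323 + (888 + 909)*998 = 351323 + 1797*998 = 351323 + 1793406 = 2144729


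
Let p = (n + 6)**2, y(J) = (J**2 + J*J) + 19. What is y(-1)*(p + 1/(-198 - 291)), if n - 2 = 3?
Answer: 414176/163 ≈ 2541.0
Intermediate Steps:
n = 5 (n = 2 + 3 = 5)
y(J) = 19 + 2*J**2 (y(J) = (J**2 + J**2) + 19 = 2*J**2 + 19 = 19 + 2*J**2)
p = 121 (p = (5 + 6)**2 = 11**2 = 121)
y(-1)*(p + 1/(-198 - 291)) = (19 + 2*(-1)**2)*(121 + 1/(-198 - 291)) = (19 + 2*1)*(121 + 1/(-489)) = (19 + 2)*(121 - 1/489) = 21*(59168/489) = 414176/163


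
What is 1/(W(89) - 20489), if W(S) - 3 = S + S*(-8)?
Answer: -1/21109 ≈ -4.7373e-5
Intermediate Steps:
W(S) = 3 - 7*S (W(S) = 3 + (S + S*(-8)) = 3 + (S - 8*S) = 3 - 7*S)
1/(W(89) - 20489) = 1/((3 - 7*89) - 20489) = 1/((3 - 623) - 20489) = 1/(-620 - 20489) = 1/(-21109) = -1/21109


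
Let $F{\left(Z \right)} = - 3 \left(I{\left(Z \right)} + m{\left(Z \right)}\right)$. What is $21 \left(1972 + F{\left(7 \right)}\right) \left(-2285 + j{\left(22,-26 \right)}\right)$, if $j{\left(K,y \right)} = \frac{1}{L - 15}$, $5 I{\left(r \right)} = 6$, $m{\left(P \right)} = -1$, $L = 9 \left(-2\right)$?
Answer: $- \frac{5202938594}{55} \approx -9.4599 \cdot 10^{7}$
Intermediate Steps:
$L = -18$
$I{\left(r \right)} = \frac{6}{5}$ ($I{\left(r \right)} = \frac{1}{5} \cdot 6 = \frac{6}{5}$)
$j{\left(K,y \right)} = - \frac{1}{33}$ ($j{\left(K,y \right)} = \frac{1}{-18 - 15} = \frac{1}{-33} = - \frac{1}{33}$)
$F{\left(Z \right)} = - \frac{3}{5}$ ($F{\left(Z \right)} = - 3 \left(\frac{6}{5} - 1\right) = \left(-3\right) \frac{1}{5} = - \frac{3}{5}$)
$21 \left(1972 + F{\left(7 \right)}\right) \left(-2285 + j{\left(22,-26 \right)}\right) = 21 \left(1972 - \frac{3}{5}\right) \left(-2285 - \frac{1}{33}\right) = 21 \cdot \frac{9857}{5} \left(- \frac{75406}{33}\right) = 21 \left(- \frac{743276942}{165}\right) = - \frac{5202938594}{55}$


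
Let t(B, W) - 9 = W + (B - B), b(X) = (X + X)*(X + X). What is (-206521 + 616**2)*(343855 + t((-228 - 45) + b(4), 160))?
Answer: 59493790440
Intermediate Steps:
b(X) = 4*X**2 (b(X) = (2*X)*(2*X) = 4*X**2)
t(B, W) = 9 + W (t(B, W) = 9 + (W + (B - B)) = 9 + (W + 0) = 9 + W)
(-206521 + 616**2)*(343855 + t((-228 - 45) + b(4), 160)) = (-206521 + 616**2)*(343855 + (9 + 160)) = (-206521 + 379456)*(343855 + 169) = 172935*344024 = 59493790440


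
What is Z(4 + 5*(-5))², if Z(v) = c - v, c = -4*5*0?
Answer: 441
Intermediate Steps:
c = 0 (c = -20*0 = 0)
Z(v) = -v (Z(v) = 0 - v = -v)
Z(4 + 5*(-5))² = (-(4 + 5*(-5)))² = (-(4 - 25))² = (-1*(-21))² = 21² = 441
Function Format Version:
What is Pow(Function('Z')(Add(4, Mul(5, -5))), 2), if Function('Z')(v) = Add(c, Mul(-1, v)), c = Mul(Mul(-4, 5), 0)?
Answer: 441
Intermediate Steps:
c = 0 (c = Mul(-20, 0) = 0)
Function('Z')(v) = Mul(-1, v) (Function('Z')(v) = Add(0, Mul(-1, v)) = Mul(-1, v))
Pow(Function('Z')(Add(4, Mul(5, -5))), 2) = Pow(Mul(-1, Add(4, Mul(5, -5))), 2) = Pow(Mul(-1, Add(4, -25)), 2) = Pow(Mul(-1, -21), 2) = Pow(21, 2) = 441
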